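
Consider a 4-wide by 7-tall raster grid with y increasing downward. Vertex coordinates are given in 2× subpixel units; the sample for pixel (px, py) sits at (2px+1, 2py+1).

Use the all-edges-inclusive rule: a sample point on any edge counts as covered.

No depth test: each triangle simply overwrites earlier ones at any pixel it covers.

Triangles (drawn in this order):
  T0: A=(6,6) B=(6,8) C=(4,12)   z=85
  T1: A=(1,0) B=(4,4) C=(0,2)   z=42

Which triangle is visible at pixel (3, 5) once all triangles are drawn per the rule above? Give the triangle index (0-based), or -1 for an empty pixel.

T0:
  2·area = 4
  edge (6, 6)→(6, 8): d=(0,2) inclusive
  edge (6, 8)→(4, 12): d=(-2,4) inclusive
  edge (4, 12)→(6, 6): d=(2,-6) inclusive
    (3,1)@(7, 3): e=[-2,6,0] → ·  [on edge]
    (2,4)@(5, 9): e=[2,2,0] → #  [on edge]
    (3,4)@(7, 9): e=[-2,-6,12] → ·
    (2,5)@(5, 11): e=[2,-2,4] → ·
  covered (1 px):
    · · · ·
    · · · ·
    · · · ·
    · · · ·
    · · # ·
    · · · ·
    · · · ·
T1:
  2·area = 10
  edge (1, 0)→(4, 4): d=(3,4) inclusive
  edge (4, 4)→(0, 2): d=(-4,-2) inclusive
  edge (0, 2)→(1, 0): d=(1,-2) inclusive
    (0,0)@(1, 1): e=[3,6,1] → #
    (1,0)@(3, 1): e=[-5,10,5] → ·
    (0,1)@(1, 3): e=[9,-2,3] → ·
    (1,1)@(3, 3): e=[1,2,7] → #
    (2,1)@(5, 3): e=[-7,6,11] → ·
    (1,2)@(3, 5): e=[7,-6,9] → ·
  covered (2 px):
    # · · ·
    · # · ·
    · · · ·
    · · · ·
    · · · ·
    · · · ·
    · · · ·

Z-buffer (winner per pixel, '.' = empty):
  1 . . .
  . 1 . .
  . . . .
  . . . .
  . . 0 .
  . . . .
  . . . .

Answer: -1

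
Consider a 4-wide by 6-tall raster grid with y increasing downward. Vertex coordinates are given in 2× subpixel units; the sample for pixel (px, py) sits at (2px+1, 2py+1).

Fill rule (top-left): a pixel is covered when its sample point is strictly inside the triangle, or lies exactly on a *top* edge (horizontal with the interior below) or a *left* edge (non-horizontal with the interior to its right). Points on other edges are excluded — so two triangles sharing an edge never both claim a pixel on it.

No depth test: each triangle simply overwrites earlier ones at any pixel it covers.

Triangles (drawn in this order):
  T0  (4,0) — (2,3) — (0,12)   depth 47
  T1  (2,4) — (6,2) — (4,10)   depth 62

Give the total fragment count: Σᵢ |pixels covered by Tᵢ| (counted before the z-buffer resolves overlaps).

T0:
  2·area = 12  (B↔C swapped to make it positive)
  edge (4, 0)→(0, 12): d=(-4,12) right/bottom  bias=-1
  edge (0, 12)→(2, 3): d=(2,-9) top-left  bias=+0
  edge (2, 3)→(4, 0): d=(2,-3) top-left  bias=+0
    (1,1)@(3, 3): e=[0,9,3] → .  [on edge]
    (0,4)@(1, 9): e=[0,3,9] → .  [on edge]
  covered (0 px):
    . . . .
    . . . .
    . . . .
    . . . .
    . . . .
    . . . .
T1:
  2·area = 28
  edge (2, 4)→(6, 2): d=(4,-2) top-left  bias=+0
  edge (6, 2)→(4, 10): d=(-2,8) right/bottom  bias=-1
  edge (4, 10)→(2, 4): d=(-2,-6) top-left  bias=+0
    (0,0)@(1, 1): e=[-14,42,0] → .  [on edge]
    (2,1)@(5, 3): e=[2,6,20] → X
    (3,1)@(7, 3): e=[6,-10,32] → .
    (1,2)@(3, 5): e=[6,18,4] → X
    (3,2)@(7, 5): e=[14,-14,28] → .
    (1,3)@(3, 7): e=[14,14,0] → X  [on edge]
    (2,3)@(5, 7): e=[18,-2,12] → .
    (1,4)@(3, 9): e=[22,10,-4] → .
  covered (4 px):
    . . . .
    . . X .
    . X X .
    . X . .
    . . . .
    . . . .

Final: 4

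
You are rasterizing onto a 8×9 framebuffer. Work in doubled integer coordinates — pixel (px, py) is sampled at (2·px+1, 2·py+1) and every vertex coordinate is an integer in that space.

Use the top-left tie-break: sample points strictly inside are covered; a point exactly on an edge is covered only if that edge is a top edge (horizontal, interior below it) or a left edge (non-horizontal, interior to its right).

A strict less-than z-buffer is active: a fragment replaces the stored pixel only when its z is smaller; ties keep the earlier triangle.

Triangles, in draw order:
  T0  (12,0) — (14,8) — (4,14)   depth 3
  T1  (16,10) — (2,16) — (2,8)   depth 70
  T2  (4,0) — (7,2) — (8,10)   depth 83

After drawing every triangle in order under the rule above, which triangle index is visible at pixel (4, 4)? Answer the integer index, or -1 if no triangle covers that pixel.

T0:
  2·area = 92
  edge (12, 0)→(14, 8): d=(2,8) right/bottom  bias=-1
  edge (14, 8)→(4, 14): d=(-10,6) right/bottom  bias=-1
  edge (4, 14)→(12, 0): d=(8,-14) top-left  bias=+0
    (5,1)@(11, 3): e=[14,68,10] → #
    (6,1)@(13, 3): e=[-2,56,38] → ·
    (5,2)@(11, 5): e=[18,48,26] → #
    (6,2)@(13, 5): e=[2,36,54] → #
    (7,2)@(15, 5): e=[-14,24,82] → ·
    (4,3)@(9, 7): e=[38,40,14] → #
    (7,3)@(15, 7): e=[-10,4,98] → ·
    (3,4)@(7, 9): e=[58,32,2] → #
    (6,4)@(13, 9): e=[10,-4,86] → ·
    (3,5)@(7, 11): e=[62,12,18] → #
    (4,5)@(9, 11): e=[46,0,46] → ·  [on edge]
    (5,5)@(11, 11): e=[30,-12,74] → ·
  covered (11 px):
    · · · · · · · ·
    · · · · · # · ·
    · · · · · # # ·
    · · · · # # # ·
    · · · # # # · ·
    · · · # · · · ·
    · · # · · · · ·
    · · · · · · · ·
    · · · · · · · ·
T1:
  2·area = 112
  edge (16, 10)→(2, 16): d=(-14,6) right/bottom  bias=-1
  edge (2, 16)→(2, 8): d=(0,-8) top-left  bias=+0
  edge (2, 8)→(16, 10): d=(14,2) right/bottom  bias=-1
    (1,4)@(3, 9): e=[92,8,12] → #
    (2,4)@(5, 9): e=[80,24,8] → #
    (3,4)@(7, 9): e=[68,40,4] → #
    (4,4)@(9, 9): e=[56,56,0] → ·  [on edge]
    (1,5)@(3, 11): e=[64,8,40] → #
    (4,5)@(9, 11): e=[28,56,28] → #
    (5,5)@(11, 11): e=[16,72,24] → #
    (6,5)@(13, 11): e=[4,88,20] → #
    (7,5)@(15, 11): e=[-8,104,16] → ·
    (1,6)@(3, 13): e=[36,8,68] → #
    (4,6)@(9, 13): e=[0,56,56] → ·  [on edge]
    (5,6)@(11, 13): e=[-12,72,52] → ·
  covered (13 px):
    · · · · · · · ·
    · · · · · · · ·
    · · · · · · · ·
    · · · · · · · ·
    · # # # · · · ·
    · # # # # # # ·
    · # # # · · · ·
    · # · · · · · ·
    · · · · · · · ·
T2:
  2·area = 22
  edge (4, 0)→(7, 2): d=(3,2) right/bottom  bias=-1
  edge (7, 2)→(8, 10): d=(1,8) right/bottom  bias=-1
  edge (8, 10)→(4, 0): d=(-4,-10) top-left  bias=+0
    (2,0)@(5, 1): e=[1,15,6] → #
    (3,0)@(7, 1): e=[-3,-1,26] → ·
    (2,1)@(5, 3): e=[7,17,-2] → ·
    (3,1)@(7, 3): e=[3,1,18] → #
    (4,1)@(9, 3): e=[-1,-15,38] → ·
    (3,2)@(7, 5): e=[9,3,10] → #
    (4,2)@(9, 5): e=[5,-13,30] → ·
    (3,3)@(7, 7): e=[15,5,2] → #
    (4,3)@(9, 7): e=[11,-11,22] → ·
    (3,4)@(7, 9): e=[21,7,-6] → ·
  covered (4 px):
    · · # · · · · ·
    · · · # · · · ·
    · · · # · · · ·
    · · · # · · · ·
    · · · · · · · ·
    · · · · · · · ·
    · · · · · · · ·
    · · · · · · · ·
    · · · · · · · ·

Z-buffer (winner per pixel, '.' = empty):
  . . 2 . . . . .
  . . . 2 . 0 . .
  . . . 2 . 0 0 .
  . . . 2 0 0 0 .
  . 1 1 0 0 0 . .
  . 1 1 0 1 1 1 .
  . 1 0 1 . . . .
  . 1 . . . . . .
  . . . . . . . .

Result: 0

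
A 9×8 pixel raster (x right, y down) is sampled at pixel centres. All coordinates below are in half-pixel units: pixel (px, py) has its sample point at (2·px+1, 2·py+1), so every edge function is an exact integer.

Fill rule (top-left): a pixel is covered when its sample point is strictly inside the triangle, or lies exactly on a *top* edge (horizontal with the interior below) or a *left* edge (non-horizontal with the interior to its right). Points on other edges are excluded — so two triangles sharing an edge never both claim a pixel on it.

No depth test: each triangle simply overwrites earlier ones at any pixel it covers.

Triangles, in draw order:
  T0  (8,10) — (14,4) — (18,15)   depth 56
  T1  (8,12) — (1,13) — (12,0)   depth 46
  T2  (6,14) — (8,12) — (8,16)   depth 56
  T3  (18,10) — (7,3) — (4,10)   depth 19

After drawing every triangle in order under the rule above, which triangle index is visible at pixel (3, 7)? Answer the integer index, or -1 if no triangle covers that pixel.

T0:
  2·area = 90
  edge (8, 10)→(14, 4): d=(6,-6) top-left  bias=+0
  edge (14, 4)→(18, 15): d=(4,11) right/bottom  bias=-1
  edge (18, 15)→(8, 10): d=(-10,-5) top-left  bias=+0
    (8,0)@(17, 1): e=[0,-45,135] → ·  [on edge]
    (7,1)@(15, 3): e=[0,-15,105] → ·  [on edge]
    (6,2)@(13, 5): e=[0,15,75] → █  [on edge]
    (7,2)@(15, 5): e=[12,-7,85] → ·
    (5,3)@(11, 7): e=[0,45,45] → █  [on edge]
    (7,3)@(15, 7): e=[24,1,65] → █
    (8,3)@(17, 7): e=[36,-21,75] → ·
    (4,4)@(9, 9): e=[0,75,15] → █  [on edge]
    (8,4)@(17, 9): e=[48,-13,55] → ·
    (3,5)@(7, 11): e=[0,105,-15] → ·  [on edge]
    (4,5)@(9, 11): e=[12,83,-5] → ·
    (5,5)@(11, 11): e=[24,61,5] → █
    (2,6)@(5, 13): e=[0,135,-45] → ·  [on edge]
    (1,7)@(3, 15): e=[0,165,-75] → ·  [on edge]
  covered (13 px):
    · · · · · · · · ·
    · · · · · · · · ·
    · · · · · · █ · ·
    · · · · · █ █ █ ·
    · · · · █ █ █ █ ·
    · · · · · █ █ █ ·
    · · · · · · · █ █
    · · · · · · · · ·
T1:
  2·area = 80
  edge (8, 12)→(1, 13): d=(-7,1) right/bottom  bias=-1
  edge (1, 13)→(12, 0): d=(11,-13) top-left  bias=+0
  edge (12, 0)→(8, 12): d=(-4,12) right/bottom  bias=-1
    (5,1)@(11, 3): e=[60,20,0] → ·  [on edge]
    (4,2)@(9, 5): e=[48,16,16] → █
    (5,2)@(11, 5): e=[46,42,-8] → ·
    (3,3)@(7, 7): e=[36,12,32] → █
    (5,3)@(11, 7): e=[32,64,-16] → ·
    (2,4)@(5, 9): e=[24,8,48] → █
    (4,4)@(9, 9): e=[20,60,0] → ·  [on edge]
    (1,5)@(3, 11): e=[12,4,64] → █
    (4,5)@(9, 11): e=[6,82,-8] → ·
    (7,5)@(15, 11): e=[0,160,-80] → ·  [on edge]
    (0,6)@(1, 13): e=[0,0,80] → ·  [on edge]
    (1,6)@(3, 13): e=[-2,26,56] → ·
    (3,7)@(7, 15): e=[-20,100,0] → ·  [on edge]
  covered (8 px):
    · · · · · · · · ·
    · · · · · · · · ·
    · · · · █ · · · ·
    · · · █ █ · · · ·
    · · █ █ · · · · ·
    · █ █ █ · · · · ·
    · · · · · · · · ·
    · · · · · · · · ·
T2:
  2·area = 8
  edge (6, 14)→(8, 12): d=(2,-2) top-left  bias=+0
  edge (8, 12)→(8, 16): d=(0,4) right/bottom  bias=-1
  edge (8, 16)→(6, 14): d=(-2,-2) top-left  bias=+0
    (8,1)@(17, 3): e=[0,-36,44] → ·  [on edge]
    (7,2)@(15, 5): e=[0,-28,36] → ·  [on edge]
    (6,3)@(13, 7): e=[0,-20,28] → ·  [on edge]
    (0,4)@(1, 9): e=[-20,28,0] → ·  [on edge]
    (5,4)@(11, 9): e=[0,-12,20] → ·  [on edge]
    (1,5)@(3, 11): e=[-12,20,0] → ·  [on edge]
    (4,5)@(9, 11): e=[0,-4,12] → ·  [on edge]
    (2,6)@(5, 13): e=[-4,12,0] → ·  [on edge]
    (3,6)@(7, 13): e=[0,4,4] → █  [on edge]
    (4,6)@(9, 13): e=[4,-4,8] → ·
    (2,7)@(5, 15): e=[0,12,-4] → ·  [on edge]
    (3,7)@(7, 15): e=[4,4,0] → █  [on edge]
  covered (2 px):
    · · · · · · · · ·
    · · · · · · · · ·
    · · · · · · · · ·
    · · · · · · · · ·
    · · · · · · · · ·
    · · · · · · · · ·
    · · · █ · · · · ·
    · · · █ · · · · ·
T3:
  2·area = 98  (B↔C swapped to make it positive)
  edge (18, 10)→(4, 10): d=(-14,0) right/bottom  bias=-1
  edge (4, 10)→(7, 3): d=(3,-7) top-left  bias=+0
  edge (7, 3)→(18, 10): d=(11,7) right/bottom  bias=-1
    (3,1)@(7, 3): e=[98,0,0] → ·  [on edge]
    (3,2)@(7, 5): e=[70,6,22] → █
    (4,2)@(9, 5): e=[70,20,8] → █
    (5,2)@(11, 5): e=[70,34,-6] → ·
    (3,3)@(7, 7): e=[42,12,44] → █
    (5,3)@(11, 7): e=[42,40,16] → █
    (6,3)@(13, 7): e=[42,54,2] → █
    (7,3)@(15, 7): e=[42,68,-12] → ·
    (2,4)@(5, 9): e=[14,4,80] → █
    (7,4)@(15, 9): e=[14,74,10] → █
    (8,4)@(17, 9): e=[14,88,-4] → ·
    (2,5)@(5, 11): e=[-14,10,102] → ·
  covered (12 px):
    · · · · · · · · ·
    · · · · · · · · ·
    · · · █ █ · · · ·
    · · · █ █ █ █ · ·
    · · █ █ █ █ █ █ ·
    · · · · · · · · ·
    · · · · · · · · ·
    · · · · · · · · ·

Z-buffer (winner per pixel, '.' = empty):
  . . . . . . . . .
  . . . . . . . . .
  . . . 3 3 . 0 . .
  . . . 3 3 3 3 0 .
  . . 3 3 3 3 3 3 .
  . 1 1 1 . 0 0 0 .
  . . . 2 . . . 0 0
  . . . 2 . . . . .

Final: 2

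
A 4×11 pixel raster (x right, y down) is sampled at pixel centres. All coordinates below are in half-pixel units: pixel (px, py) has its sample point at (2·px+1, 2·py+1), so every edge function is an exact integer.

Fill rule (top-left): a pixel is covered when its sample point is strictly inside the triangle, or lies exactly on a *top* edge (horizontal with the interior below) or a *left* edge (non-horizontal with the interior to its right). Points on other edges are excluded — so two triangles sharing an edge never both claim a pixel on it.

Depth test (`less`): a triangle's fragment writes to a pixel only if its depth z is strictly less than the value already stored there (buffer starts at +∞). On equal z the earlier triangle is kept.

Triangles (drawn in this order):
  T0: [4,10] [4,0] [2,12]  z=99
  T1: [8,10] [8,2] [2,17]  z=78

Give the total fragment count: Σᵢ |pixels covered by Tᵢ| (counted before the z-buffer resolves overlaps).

T0:
  2·area = 20  (B↔C swapped to make it positive)
  edge (4, 10)→(2, 12): d=(-2,2) right/bottom  bias=-1
  edge (2, 12)→(4, 0): d=(2,-12) top-left  bias=+0
  edge (4, 0)→(4, 10): d=(0,10) right/bottom  bias=-1
    (1,3)@(3, 7): e=[8,2,10] → █
    (2,3)@(5, 7): e=[4,26,-10] → ·
    (3,3)@(7, 7): e=[0,50,-30] → ·  [on edge]
    (1,4)@(3, 9): e=[4,6,10] → █
    (2,4)@(5, 9): e=[0,30,-10] → ·  [on edge]
    (1,5)@(3, 11): e=[0,10,10] → ·  [on edge]
    (0,6)@(1, 13): e=[0,-10,30] → ·  [on edge]
  covered (2 px):
    · · · ·
    · · · ·
    · · · ·
    · █ · ·
    · █ · ·
    · · · ·
    · · · ·
    · · · ·
    · · · ·
    · · · ·
    · · · ·
T1:
  2·area = 48  (B↔C swapped to make it positive)
  edge (8, 10)→(2, 17): d=(-6,7) right/bottom  bias=-1
  edge (2, 17)→(8, 2): d=(6,-15) top-left  bias=+0
  edge (8, 2)→(8, 10): d=(0,8) right/bottom  bias=-1
    (3,2)@(7, 5): e=[37,3,8] → █
    (3,3)@(7, 7): e=[25,15,8] → █
    (3,4)@(7, 9): e=[13,27,8] → █
    (2,5)@(5, 11): e=[15,9,24] → █
    (2,6)@(5, 13): e=[3,21,24] → █
    (3,6)@(7, 13): e=[-11,51,8] → ·
    (1,7)@(3, 15): e=[5,3,40] → █
    (2,7)@(5, 15): e=[-9,33,24] → ·
    (1,8)@(3, 17): e=[-7,15,40] → ·
  covered (7 px):
    · · · ·
    · · · ·
    · · · █
    · · · █
    · · · █
    · · █ █
    · · █ ·
    · █ · ·
    · · · ·
    · · · ·
    · · · ·

Result: 9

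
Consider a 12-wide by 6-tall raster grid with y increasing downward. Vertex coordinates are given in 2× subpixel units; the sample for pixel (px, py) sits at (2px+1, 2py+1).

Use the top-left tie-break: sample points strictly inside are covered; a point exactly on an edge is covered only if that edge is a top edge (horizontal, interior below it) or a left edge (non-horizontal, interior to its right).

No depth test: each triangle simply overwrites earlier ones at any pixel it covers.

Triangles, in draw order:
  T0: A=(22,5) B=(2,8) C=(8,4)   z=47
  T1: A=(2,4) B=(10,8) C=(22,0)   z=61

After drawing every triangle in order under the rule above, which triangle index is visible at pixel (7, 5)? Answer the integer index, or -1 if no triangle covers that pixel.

T0:
  2·area = 62
  edge (22, 5)→(2, 8): d=(-20,3) right/bottom  bias=-1
  edge (2, 8)→(8, 4): d=(6,-4) top-left  bias=+0
  edge (8, 4)→(22, 5): d=(14,1) right/bottom  bias=-1
    (3,2)@(7, 5): e=[45,2,15] → X
    (4,2)@(9, 5): e=[39,10,13] → X
    (5,2)@(11, 5): e=[33,18,11] → X
    (6,2)@(13, 5): e=[27,26,9] → X
    (7,2)@(15, 5): e=[21,34,7] → X
    (8,2)@(17, 5): e=[15,42,5] → X
    (9,2)@(19, 5): e=[9,50,3] → X
    (10,2)@(21, 5): e=[3,58,1] → X
    (11,2)@(23, 5): e=[-3,66,-1] → .
    (2,3)@(5, 7): e=[11,6,45] → X
    (4,3)@(9, 7): e=[-1,22,41] → .
    (5,3)@(11, 7): e=[-7,30,39] → .
  covered (10 px):
    . . . . . . . . . . . .
    . . . . . . . . . . . .
    . . . X X X X X X X X .
    . . X X . . . . . . . .
    . . . . . . . . . . . .
    . . . . . . . . . . . .
T1:
  2·area = 112  (B↔C swapped to make it positive)
  edge (2, 4)→(22, 0): d=(20,-4) top-left  bias=+0
  edge (22, 0)→(10, 8): d=(-12,8) right/bottom  bias=-1
  edge (10, 8)→(2, 4): d=(-8,-4) top-left  bias=+0
    (8,0)@(17, 1): e=[0,28,84] → X  [on edge]
    (9,0)@(19, 1): e=[8,12,92] → X
    (10,0)@(21, 1): e=[16,-4,100] → .
    (3,1)@(7, 3): e=[0,84,28] → X  [on edge]
    (4,1)@(9, 3): e=[8,68,36] → X
    (5,1)@(11, 3): e=[16,52,44] → X
    (6,1)@(13, 3): e=[24,36,52] → X
    (7,1)@(15, 3): e=[32,20,60] → X
    (9,1)@(19, 3): e=[48,-12,76] → .
    (2,2)@(5, 5): e=[32,76,4] → X
    (7,2)@(15, 5): e=[72,-4,44] → .
    (8,2)@(17, 5): e=[80,-20,52] → .
  covered (15 px):
    . . . . . . . . X X . .
    . . . X X X X X X . . .
    . . X X X X X . . . . .
    . . . . X X . . . . . .
    . . . . . . . . . . . .
    . . . . . . . . . . . .

Z-buffer (winner per pixel, '.' = empty):
  . . . . . . . . 1 1 . .
  . . . 1 1 1 1 1 1 . . .
  . . 1 1 1 1 1 0 0 0 0 .
  . . 0 0 1 1 . . . . . .
  . . . . . . . . . . . .
  . . . . . . . . . . . .

Answer: -1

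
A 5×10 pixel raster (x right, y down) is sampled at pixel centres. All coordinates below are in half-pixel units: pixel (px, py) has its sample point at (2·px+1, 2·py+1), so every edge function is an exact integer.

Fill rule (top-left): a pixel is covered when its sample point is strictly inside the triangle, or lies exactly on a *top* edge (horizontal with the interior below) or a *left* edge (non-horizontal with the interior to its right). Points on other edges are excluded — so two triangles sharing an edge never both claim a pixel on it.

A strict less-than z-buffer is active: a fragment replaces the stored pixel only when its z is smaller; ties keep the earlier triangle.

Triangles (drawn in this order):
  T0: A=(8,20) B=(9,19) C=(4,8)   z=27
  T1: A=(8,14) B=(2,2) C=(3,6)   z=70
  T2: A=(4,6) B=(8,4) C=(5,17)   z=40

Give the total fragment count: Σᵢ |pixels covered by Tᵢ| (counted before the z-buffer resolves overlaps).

T0:
  2·area = 16  (B↔C swapped to make it positive)
  edge (8, 20)→(4, 8): d=(-4,-12) top-left  bias=+0
  edge (4, 8)→(9, 19): d=(5,11) right/bottom  bias=-1
  edge (9, 19)→(8, 20): d=(-1,1) right/bottom  bias=-1
    (1,2)@(3, 5): e=[0,-4,20] → ·  [on edge]
    (2,5)@(5, 11): e=[0,4,12] → #  [on edge]
    (3,5)@(7, 11): e=[24,-18,10] → ·
    (2,6)@(5, 13): e=[-8,14,10] → ·
    (3,7)@(7, 15): e=[8,2,6] → #
    (4,7)@(9, 15): e=[32,-20,4] → ·
    (3,8)@(7, 17): e=[0,12,4] → #  [on edge]
    (4,8)@(9, 17): e=[24,-10,2] → ·
    (3,9)@(7, 19): e=[-8,22,2] → ·
    (4,9)@(9, 19): e=[16,0,0] → ·  [on edge]
  covered (3 px):
    · · · · ·
    · · · · ·
    · · · · ·
    · · · · ·
    · · · · ·
    · · # · ·
    · · · · ·
    · · · # ·
    · · · # ·
    · · · · ·
T1:
  2·area = 12  (B↔C swapped to make it positive)
  edge (8, 14)→(3, 6): d=(-5,-8) top-left  bias=+0
  edge (3, 6)→(2, 2): d=(-1,-4) top-left  bias=+0
  edge (2, 2)→(8, 14): d=(6,12) right/bottom  bias=-1
    (1,2)@(3, 5): e=[5,1,6] → #
    (2,2)@(5, 5): e=[21,9,-18] → ·
    (1,3)@(3, 7): e=[-5,-1,18] → ·
    (2,4)@(5, 9): e=[1,5,6] → #
    (3,4)@(7, 9): e=[17,13,-18] → ·
    (2,5)@(5, 11): e=[-9,3,18] → ·
  covered (2 px):
    · · · · ·
    · · · · ·
    · # · · ·
    · · · · ·
    · · # · ·
    · · · · ·
    · · · · ·
    · · · · ·
    · · · · ·
    · · · · ·
T2:
  2·area = 46
  edge (4, 6)→(8, 4): d=(4,-2) top-left  bias=+0
  edge (8, 4)→(5, 17): d=(-3,13) right/bottom  bias=-1
  edge (5, 17)→(4, 6): d=(-1,-11) top-left  bias=+0
    (3,2)@(7, 5): e=[2,10,34] → #
    (4,2)@(9, 5): e=[6,-16,56] → ·
    (2,3)@(5, 7): e=[6,30,10] → #
    (4,3)@(9, 7): e=[14,-22,54] → ·
    (2,4)@(5, 9): e=[14,24,8] → #
    (3,4)@(7, 9): e=[18,-2,30] → ·
    (2,5)@(5, 11): e=[22,18,6] → #
    (3,5)@(7, 11): e=[26,-8,28] → ·
    (2,6)@(5, 13): e=[30,12,4] → #
    (3,6)@(7, 13): e=[34,-14,26] → ·
    (2,7)@(5, 15): e=[38,6,2] → #
    (3,7)@(7, 15): e=[42,-20,24] → ·
    (2,8)@(5, 17): e=[46,0,0] → ·  [on edge]
  covered (7 px):
    · · · · ·
    · · · · ·
    · · · # ·
    · · # # ·
    · · # · ·
    · · # · ·
    · · # · ·
    · · # · ·
    · · · · ·
    · · · · ·

Result: 12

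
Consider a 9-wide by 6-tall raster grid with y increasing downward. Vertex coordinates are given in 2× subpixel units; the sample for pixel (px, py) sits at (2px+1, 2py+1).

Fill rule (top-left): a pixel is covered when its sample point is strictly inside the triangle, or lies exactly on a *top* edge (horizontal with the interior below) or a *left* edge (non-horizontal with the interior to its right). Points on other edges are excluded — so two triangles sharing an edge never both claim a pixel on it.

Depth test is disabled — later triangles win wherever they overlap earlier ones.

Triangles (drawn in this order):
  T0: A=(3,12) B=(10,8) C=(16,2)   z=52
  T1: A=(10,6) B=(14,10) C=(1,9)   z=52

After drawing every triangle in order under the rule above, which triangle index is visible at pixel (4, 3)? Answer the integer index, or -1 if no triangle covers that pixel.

T0:
  2·area = 18  (B↔C swapped to make it positive)
  edge (3, 12)→(16, 2): d=(13,-10) top-left  bias=+0
  edge (16, 2)→(10, 8): d=(-6,6) right/bottom  bias=-1
  edge (10, 8)→(3, 12): d=(-7,4) right/bottom  bias=-1
    (8,0)@(17, 1): e=[-3,0,21] → ·  [on edge]
    (7,1)@(15, 3): e=[3,0,15] → ·  [on edge]
    (6,2)@(13, 5): e=[9,0,9] → ·  [on edge]
    (5,3)@(11, 7): e=[15,0,3] → ·  [on edge]
    (3,4)@(7, 9): e=[1,12,5] → #
    (4,4)@(9, 9): e=[21,0,-3] → ·  [on edge]
    (3,5)@(7, 11): e=[27,0,-9] → ·  [on edge]
  covered (1 px):
    · · · · · · · · ·
    · · · · · · · · ·
    · · · · · · · · ·
    · · · · · · · · ·
    · · · # · · · · ·
    · · · · · · · · ·
T1:
  2·area = 48
  edge (10, 6)→(14, 10): d=(4,4) right/bottom  bias=-1
  edge (14, 10)→(1, 9): d=(-13,-1) top-left  bias=+0
  edge (1, 9)→(10, 6): d=(9,-3) top-left  bias=+0
    (2,0)@(5, 1): e=[0,108,-60] → ·  [on edge]
    (3,1)@(7, 3): e=[0,84,-36] → ·  [on edge]
    (4,2)@(9, 5): e=[0,60,-12] → ·  [on edge]
    (6,2)@(13, 5): e=[-16,64,0] → ·  [on edge]
    (3,3)@(7, 7): e=[16,32,0] → #  [on edge]
    (4,3)@(9, 7): e=[8,34,6] → #
    (5,3)@(11, 7): e=[0,36,12] → ·  [on edge]
    (0,4)@(1, 9): e=[48,0,0] → #  [on edge]
    (1,4)@(3, 9): e=[40,2,6] → #
    (2,4)@(5, 9): e=[32,4,12] → #
    (5,4)@(11, 9): e=[8,10,30] → #
    (6,4)@(13, 9): e=[0,12,36] → ·  [on edge]
    (7,5)@(15, 11): e=[0,-12,60] → ·  [on edge]
  covered (8 px):
    · · · · · · · · ·
    · · · · · · · · ·
    · · · · · · · · ·
    · · · # # · · · ·
    # # # # # # · · ·
    · · · · · · · · ·

Z-buffer (winner per pixel, '.' = empty):
  . . . . . . . . .
  . . . . . . . . .
  . . . . . . . . .
  . . . 1 1 . . . .
  1 1 1 1 1 1 . . .
  . . . . . . . . .

Answer: 1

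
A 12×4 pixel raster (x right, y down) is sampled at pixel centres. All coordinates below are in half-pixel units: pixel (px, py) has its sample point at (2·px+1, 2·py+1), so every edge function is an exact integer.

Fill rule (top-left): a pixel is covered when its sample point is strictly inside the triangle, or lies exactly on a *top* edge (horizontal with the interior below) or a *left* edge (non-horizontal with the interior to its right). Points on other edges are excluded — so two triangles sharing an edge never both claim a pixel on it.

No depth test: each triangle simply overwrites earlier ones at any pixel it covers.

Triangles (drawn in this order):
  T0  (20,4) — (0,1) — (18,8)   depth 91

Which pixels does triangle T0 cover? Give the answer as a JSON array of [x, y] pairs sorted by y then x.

T0:
  2·area = 86  (B↔C swapped to make it positive)
  edge (20, 4)→(18, 8): d=(-2,4) right/bottom  bias=-1
  edge (18, 8)→(0, 1): d=(-18,-7) top-left  bias=+0
  edge (0, 1)→(20, 4): d=(20,3) right/bottom  bias=-1
    (3,1)@(7, 3): e=[54,13,19] → #
    (4,1)@(9, 3): e=[46,27,13] → #
    (5,1)@(11, 3): e=[38,41,7] → #
    (6,1)@(13, 3): e=[30,55,1] → #
    (7,1)@(15, 3): e=[22,69,-5] → ·
    (3,2)@(7, 5): e=[50,-23,59] → ·
    (4,2)@(9, 5): e=[42,-9,53] → ·
    (5,2)@(11, 5): e=[34,5,47] → #
    (7,2)@(15, 5): e=[18,33,35] → #
    (8,2)@(17, 5): e=[10,47,29] → #
    (9,2)@(19, 5): e=[2,61,23] → #
    (10,2)@(21, 5): e=[-6,75,17] → ·
  covered (10 px):
    · · · · · · · · · · · ·
    · · · # # # # · · · · ·
    · · · · · # # # # # · ·
    · · · · · · · · # · · ·

Result: [[3,1],[4,1],[5,1],[6,1],[5,2],[6,2],[7,2],[8,2],[9,2],[8,3]]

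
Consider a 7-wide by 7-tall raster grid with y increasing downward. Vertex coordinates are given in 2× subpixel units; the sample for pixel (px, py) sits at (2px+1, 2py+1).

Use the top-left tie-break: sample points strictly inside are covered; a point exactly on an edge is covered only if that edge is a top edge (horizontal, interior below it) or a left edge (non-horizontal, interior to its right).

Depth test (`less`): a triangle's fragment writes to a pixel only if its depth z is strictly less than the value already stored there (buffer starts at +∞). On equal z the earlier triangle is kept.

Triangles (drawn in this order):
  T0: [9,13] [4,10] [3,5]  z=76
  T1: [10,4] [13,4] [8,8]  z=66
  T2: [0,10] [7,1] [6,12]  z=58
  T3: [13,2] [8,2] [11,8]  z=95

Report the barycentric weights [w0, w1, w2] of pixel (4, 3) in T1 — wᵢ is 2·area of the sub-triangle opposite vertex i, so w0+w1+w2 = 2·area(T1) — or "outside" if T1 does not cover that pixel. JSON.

T0:
  2·area = 22
  edge (9, 13)→(4, 10): d=(-5,-3) top-left  bias=+0
  edge (4, 10)→(3, 5): d=(-1,-5) top-left  bias=+0
  edge (3, 5)→(9, 13): d=(6,8) right/bottom  bias=-1
    (1,2)@(3, 5): e=[22,0,0] → ·  [on edge]
    (2,4)@(5, 9): e=[8,6,8] → #
    (3,4)@(7, 9): e=[14,16,-8] → ·
    (2,5)@(5, 11): e=[-2,4,20] → ·
    (3,5)@(7, 11): e=[4,14,4] → #
    (4,5)@(9, 11): e=[10,24,-12] → ·
    (3,6)@(7, 13): e=[-6,12,16] → ·
    (4,6)@(9, 13): e=[0,22,0] → ·  [on edge]
  covered (2 px):
    · · · · · · ·
    · · · · · · ·
    · · · · · · ·
    · · · · · · ·
    · · # · · · ·
    · · · # · · ·
    · · · · · · ·
T1:
  2·area = 12
  edge (10, 4)→(13, 4): d=(3,0) top-left  bias=+0
  edge (13, 4)→(8, 8): d=(-5,4) right/bottom  bias=-1
  edge (8, 8)→(10, 4): d=(2,-4) top-left  bias=+0
    (5,2)@(11, 5): e=[3,3,6] → #
    (6,2)@(13, 5): e=[3,-5,14] → ·
    (4,3)@(9, 7): e=[9,1,2] → #
    (5,3)@(11, 7): e=[9,-7,10] → ·
    (4,4)@(9, 9): e=[15,-9,6] → ·
  covered (2 px):
    · · · · · · ·
    · · · · · · ·
    · · · · · # ·
    · · · · # · ·
    · · · · · · ·
    · · · · · · ·
    · · · · · · ·
T2:
  2·area = 68
  edge (0, 10)→(7, 1): d=(7,-9) top-left  bias=+0
  edge (7, 1)→(6, 12): d=(-1,11) right/bottom  bias=-1
  edge (6, 12)→(0, 10): d=(-6,-2) top-left  bias=+0
    (3,0)@(7, 1): e=[0,0,68] → ·  [on edge]
    (2,2)@(5, 5): e=[10,18,40] → #
    (3,2)@(7, 5): e=[28,-4,44] → ·
    (1,3)@(3, 7): e=[6,38,24] → #
    (3,3)@(7, 7): e=[42,-6,32] → ·
    (0,4)@(1, 9): e=[2,58,8] → #
    (3,4)@(7, 9): e=[56,-8,20] → ·
    (0,5)@(1, 11): e=[16,56,-4] → ·
    (1,5)@(3, 11): e=[34,34,0] → #  [on edge]
    (3,5)@(7, 11): e=[70,-10,8] → ·
    (1,6)@(3, 13): e=[48,32,-12] → ·
    (2,6)@(5, 13): e=[66,10,-8] → ·
    (4,6)@(9, 13): e=[102,-34,0] → ·  [on edge]
  covered (8 px):
    · · · · · · ·
    · · · · · · ·
    · · # · · · ·
    · # # · · · ·
    # # # · · · ·
    · # # · · · ·
    · · · · · · ·
T3:
  2·area = 30  (B↔C swapped to make it positive)
  edge (13, 2)→(11, 8): d=(-2,6) right/bottom  bias=-1
  edge (11, 8)→(8, 2): d=(-3,-6) top-left  bias=+0
  edge (8, 2)→(13, 2): d=(5,0) top-left  bias=+0
    (4,1)@(9, 3): e=[22,3,5] → #
    (5,1)@(11, 3): e=[10,15,5] → #
    (6,1)@(13, 3): e=[-2,27,5] → ·
    (4,2)@(9, 5): e=[18,-3,15] → ·
    (5,2)@(11, 5): e=[6,9,15] → #
    (6,2)@(13, 5): e=[-6,21,15] → ·
    (5,3)@(11, 7): e=[2,3,25] → #
    (6,3)@(13, 7): e=[-10,15,25] → ·
    (5,4)@(11, 9): e=[-2,-3,35] → ·
  covered (4 px):
    · · · · · · ·
    · · · · # # ·
    · · · · · # ·
    · · · · · # ·
    · · · · · · ·
    · · · · · · ·
    · · · · · · ·

Result: [1,2,9]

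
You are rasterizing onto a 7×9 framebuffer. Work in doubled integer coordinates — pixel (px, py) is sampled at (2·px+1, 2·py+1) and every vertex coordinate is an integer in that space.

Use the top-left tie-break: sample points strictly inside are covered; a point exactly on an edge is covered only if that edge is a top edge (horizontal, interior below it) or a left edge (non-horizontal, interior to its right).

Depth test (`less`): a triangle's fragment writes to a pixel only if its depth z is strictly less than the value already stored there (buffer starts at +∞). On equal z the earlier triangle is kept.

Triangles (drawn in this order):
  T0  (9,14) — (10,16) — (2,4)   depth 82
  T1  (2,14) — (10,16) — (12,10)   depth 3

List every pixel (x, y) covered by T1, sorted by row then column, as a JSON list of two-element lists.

T0:
  2·area = 4
  edge (9, 14)→(10, 16): d=(1,2) right/bottom  bias=-1
  edge (10, 16)→(2, 4): d=(-8,-12) top-left  bias=+0
  edge (2, 4)→(9, 14): d=(7,10) right/bottom  bias=-1
  covered (0 px):
    · · · · · · ·
    · · · · · · ·
    · · · · · · ·
    · · · · · · ·
    · · · · · · ·
    · · · · · · ·
    · · · · · · ·
    · · · · · · ·
    · · · · · · ·
T1:
  2·area = 52  (B↔C swapped to make it positive)
  edge (2, 14)→(12, 10): d=(10,-4) top-left  bias=+0
  edge (12, 10)→(10, 16): d=(-2,6) right/bottom  bias=-1
  edge (10, 16)→(2, 14): d=(-8,-2) top-left  bias=+0
    (6,3)@(13, 7): e=[-26,0,78] → ·  [on edge]
    (5,5)@(11, 11): e=[6,4,42] → █
    (6,5)@(13, 11): e=[14,-8,46] → ·
    (2,6)@(5, 13): e=[2,36,14] → █
    (3,6)@(7, 13): e=[10,24,18] → █
    (4,6)@(9, 13): e=[18,12,22] → █
    (5,6)@(11, 13): e=[26,0,26] → ·  [on edge]
    (2,7)@(5, 15): e=[22,32,-2] → ·
    (3,7)@(7, 15): e=[30,20,2] → █
    (5,7)@(11, 15): e=[46,-4,10] → ·
    (3,8)@(7, 17): e=[50,16,-14] → ·
    (4,8)@(9, 17): e=[58,4,-10] → ·
  covered (6 px):
    · · · · · · ·
    · · · · · · ·
    · · · · · · ·
    · · · · · · ·
    · · · · · · ·
    · · · · · █ ·
    · · █ █ █ · ·
    · · · █ █ · ·
    · · · · · · ·

Result: [[5,5],[2,6],[3,6],[4,6],[3,7],[4,7]]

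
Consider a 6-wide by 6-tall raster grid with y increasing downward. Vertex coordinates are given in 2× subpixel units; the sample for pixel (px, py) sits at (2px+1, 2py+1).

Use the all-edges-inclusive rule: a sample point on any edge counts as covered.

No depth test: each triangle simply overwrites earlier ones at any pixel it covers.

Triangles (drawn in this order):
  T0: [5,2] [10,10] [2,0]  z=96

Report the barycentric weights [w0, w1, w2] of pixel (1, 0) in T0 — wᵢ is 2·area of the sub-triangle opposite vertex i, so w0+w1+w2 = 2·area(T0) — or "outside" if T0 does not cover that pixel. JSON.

T0:
  2·area = 14
  edge (5, 2)→(10, 10): d=(5,8) inclusive
  edge (10, 10)→(2, 0): d=(-8,-10) inclusive
  edge (2, 0)→(5, 2): d=(3,2) inclusive
    (1,0)@(3, 1): e=[11,2,1] → █
    (2,0)@(5, 1): e=[-5,22,-3] → ·
    (1,1)@(3, 3): e=[21,-14,7] → ·
    (2,1)@(5, 3): e=[5,6,3] → █
    (3,1)@(7, 3): e=[-11,26,-1] → ·
    (2,2)@(5, 5): e=[15,-10,9] → ·
  covered (2 px):
    · █ · · · ·
    · · █ · · ·
    · · · · · ·
    · · · · · ·
    · · · · · ·
    · · · · · ·

Answer: [2,1,11]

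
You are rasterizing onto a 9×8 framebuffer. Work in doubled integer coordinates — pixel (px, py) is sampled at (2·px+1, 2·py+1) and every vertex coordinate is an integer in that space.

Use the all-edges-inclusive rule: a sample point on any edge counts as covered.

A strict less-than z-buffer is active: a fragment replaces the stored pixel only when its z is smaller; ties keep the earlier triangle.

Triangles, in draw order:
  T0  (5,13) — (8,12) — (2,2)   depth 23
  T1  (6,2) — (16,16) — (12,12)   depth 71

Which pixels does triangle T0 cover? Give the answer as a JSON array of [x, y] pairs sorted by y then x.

T0:
  2·area = 36  (B↔C swapped to make it positive)
  edge (5, 13)→(2, 2): d=(-3,-11) inclusive
  edge (2, 2)→(8, 12): d=(6,10) inclusive
  edge (8, 12)→(5, 13): d=(-3,1) inclusive
    (1,2)@(3, 5): e=[2,8,26] → #
    (2,2)@(5, 5): e=[24,-12,24] → ·
    (1,3)@(3, 7): e=[-4,20,20] → ·
    (2,3)@(5, 7): e=[18,0,18] → #  [on edge]
    (3,3)@(7, 7): e=[40,-20,16] → ·
    (2,4)@(5, 9): e=[12,12,12] → #
    (3,4)@(7, 9): e=[34,-8,10] → ·
    (8,4)@(17, 9): e=[144,-108,0] → ·  [on edge]
    (2,5)@(5, 11): e=[6,24,6] → #
    (3,5)@(7, 11): e=[28,4,4] → #
    (4,5)@(9, 11): e=[50,-16,2] → ·
    (5,5)@(11, 11): e=[72,-36,0] → ·  [on edge]
    (2,6)@(5, 13): e=[0,36,0] → #  [on edge]
  covered (6 px):
    · · · · · · · · ·
    · · · · · · · · ·
    · # · · · · · · ·
    · · # · · · · · ·
    · · # · · · · · ·
    · · # # · · · · ·
    · · # · · · · · ·
    · · · · · · · · ·
T1:
  2·area = 16
  edge (6, 2)→(16, 16): d=(10,14) inclusive
  edge (16, 16)→(12, 12): d=(-4,-4) inclusive
  edge (12, 12)→(6, 2): d=(-6,-10) inclusive
    (0,0)@(1, 1): e=[60,0,-44] → ·  [on edge]
    (1,1)@(3, 3): e=[52,0,-36] → ·  [on edge]
    (2,2)@(5, 5): e=[44,0,-28] → ·  [on edge]
    (3,3)@(7, 7): e=[36,0,-20] → ·  [on edge]
    (4,3)@(9, 7): e=[8,8,0] → #  [on edge]
    (5,3)@(11, 7): e=[-20,16,20] → ·
    (4,4)@(9, 9): e=[28,0,-12] → ·  [on edge]
    (5,4)@(11, 9): e=[0,8,8] → #  [on edge]
    (6,4)@(13, 9): e=[-28,16,28] → ·
    (5,5)@(11, 11): e=[20,0,-4] → ·  [on edge]
    (6,6)@(13, 13): e=[12,0,4] → #  [on edge]
    (7,6)@(15, 13): e=[-16,8,24] → ·
    (7,7)@(15, 15): e=[4,0,12] → #  [on edge]
  covered (4 px):
    · · · · · · · · ·
    · · · · · · · · ·
    · · · · · · · · ·
    · · · · # · · · ·
    · · · · · # · · ·
    · · · · · · · · ·
    · · · · · · # · ·
    · · · · · · · # ·

Answer: [[1,2],[2,3],[2,4],[2,5],[3,5],[2,6]]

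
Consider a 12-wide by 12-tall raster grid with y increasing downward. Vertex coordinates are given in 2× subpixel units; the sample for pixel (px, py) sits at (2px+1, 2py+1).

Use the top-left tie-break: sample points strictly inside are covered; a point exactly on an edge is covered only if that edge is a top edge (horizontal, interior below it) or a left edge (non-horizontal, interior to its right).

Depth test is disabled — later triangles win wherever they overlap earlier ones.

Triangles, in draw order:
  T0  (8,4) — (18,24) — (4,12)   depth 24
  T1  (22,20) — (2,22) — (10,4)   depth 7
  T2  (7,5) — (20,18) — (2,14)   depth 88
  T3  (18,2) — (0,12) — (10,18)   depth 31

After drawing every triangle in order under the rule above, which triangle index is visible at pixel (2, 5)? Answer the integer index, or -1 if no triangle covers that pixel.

T0:
  2·area = 160
  edge (8, 4)→(18, 24): d=(10,20) right/bottom  bias=-1
  edge (18, 24)→(4, 12): d=(-14,-12) top-left  bias=+0
  edge (4, 12)→(8, 4): d=(4,-8) top-left  bias=+0
    (3,3)@(7, 7): e=[50,106,4] → X
    (4,3)@(9, 7): e=[10,130,20] → X
    (5,3)@(11, 7): e=[-30,154,36] → .
    (3,4)@(7, 9): e=[70,78,12] → X
    (5,4)@(11, 9): e=[-10,126,44] → .
    (2,5)@(5, 11): e=[130,26,4] → X
    (5,5)@(11, 11): e=[10,98,52] → X
    (6,5)@(13, 11): e=[-30,122,68] → .
    (2,6)@(5, 13): e=[150,-2,12] → .
    (3,6)@(7, 13): e=[110,22,28] → X
    (6,6)@(13, 13): e=[-10,94,76] → .
    (3,7)@(7, 15): e=[130,-6,36] → .
  covered (20 px):
    . . . . . . . . . . . .
    . . . . . . . . . . . .
    . . . . . . . . . . . .
    . . . X X . . . . . . .
    . . . X X . . . . . . .
    . . X X X X . . . . . .
    . . . X X X . . . . . .
    . . . . X X X . . . . .
    . . . . . X X . . . . .
    . . . . . . X X . . . .
    . . . . . . . X . . . .
    . . . . . . . . X . . .
T1:
  2·area = 344
  edge (22, 20)→(2, 22): d=(-20,2) right/bottom  bias=-1
  edge (2, 22)→(10, 4): d=(8,-18) top-left  bias=+0
  edge (10, 4)→(22, 20): d=(12,16) right/bottom  bias=-1
    (4,3)@(9, 7): e=[286,6,52] → X
    (5,3)@(11, 7): e=[282,42,20] → X
    (6,3)@(13, 7): e=[278,78,-12] → .
    (4,4)@(9, 9): e=[246,22,76] → X
    (6,4)@(13, 9): e=[238,94,12] → X
    (7,4)@(15, 9): e=[234,130,-20] → .
    (3,5)@(7, 11): e=[210,2,132] → X
    (7,5)@(15, 11): e=[194,146,4] → X
    (8,5)@(17, 11): e=[190,182,-28] → .
    (3,6)@(7, 13): e=[170,18,156] → X
    (8,6)@(17, 13): e=[150,198,-4] → .
    (3,7)@(7, 15): e=[130,34,180] → X
  covered (43 px):
    . . . . . . . . . . . .
    . . . . . . . . . . . .
    . . . . . . . . . . . .
    . . . . X X . . . . . .
    . . . . X X X . . . . .
    . . . X X X X X . . . .
    . . . X X X X X . . . .
    . . . X X X X X X . . .
    . . X X X X X X X X . .
    . . X X X X X X X X X .
    . X X X X X . . . . . .
    . . . . . . . . . . . .
T2:
  2·area = 182
  edge (7, 5)→(20, 18): d=(13,13) right/bottom  bias=-1
  edge (20, 18)→(2, 14): d=(-18,-4) top-left  bias=+0
  edge (2, 14)→(7, 5): d=(5,-9) top-left  bias=+0
    (1,0)@(3, 1): e=[0,238,-56] → .  [on edge]
    (2,1)@(5, 3): e=[0,210,-28] → .  [on edge]
    (3,2)@(7, 5): e=[0,182,0] → .  [on edge]
    (3,3)@(7, 7): e=[26,146,10] → X
    (4,3)@(9, 7): e=[0,154,28] → .  [on edge]
    (2,4)@(5, 9): e=[78,102,2] → X
    (4,4)@(9, 9): e=[26,118,38] → X
    (5,4)@(11, 9): e=[0,126,56] → .  [on edge]
    (2,5)@(5, 11): e=[104,66,12] → X
    (5,5)@(11, 11): e=[26,90,66] → X
    (6,5)@(13, 11): e=[0,98,84] → .  [on edge]
    (1,6)@(3, 13): e=[156,22,4] → X
    (7,6)@(15, 13): e=[0,70,112] → .  [on edge]
    (8,7)@(17, 15): e=[0,42,140] → .  [on edge]
    (9,8)@(19, 17): e=[0,14,168] → .  [on edge]
    (10,9)@(21, 19): e=[0,-14,196] → .  [on edge]
    (11,10)@(23, 21): e=[0,-42,224] → .  [on edge]
  covered (20 px):
    . . . . . . . . . . . .
    . . . . . . . . . . . .
    . . . . . . . . . . . .
    . . . X . . . . . . . .
    . . X X X . . . . . . .
    . . X X X X . . . . . .
    . X X X X X X . . . . .
    . . . X X X X X . . . .
    . . . . . . . . X . . .
    . . . . . . . . . . . .
    . . . . . . . . . . . .
    . . . . . . . . . . . .
T3:
  2·area = 208  (B↔C swapped to make it positive)
  edge (18, 2)→(10, 18): d=(-8,16) right/bottom  bias=-1
  edge (10, 18)→(0, 12): d=(-10,-6) top-left  bias=+0
  edge (0, 12)→(18, 2): d=(18,-10) top-left  bias=+0
    (8,1)@(17, 3): e=[8,192,8] → X
    (9,1)@(19, 3): e=[-24,204,28] → .
    (6,2)@(13, 5): e=[56,148,4] → X
    (7,2)@(15, 5): e=[24,160,24] → X
    (8,2)@(17, 5): e=[-8,172,44] → .
    (4,3)@(9, 7): e=[104,104,0] → X  [on edge]
    (5,3)@(11, 7): e=[72,116,20] → X
    (8,3)@(17, 7): e=[-24,152,80] → .
    (3,4)@(7, 9): e=[120,72,16] → X
    (7,4)@(15, 9): e=[-8,120,96] → .
    (1,5)@(3, 11): e=[168,28,12] → X
    (2,5)@(5, 11): e=[136,40,32] → X
    (2,7)@(5, 15): e=[104,0,104] → X  [on edge]
    (7,10)@(15, 21): e=[-104,0,312] → .  [on edge]
  covered (27 px):
    . . . . . . . . . . . .
    . . . . . . . . X . . .
    . . . . . . X X . . . .
    . . . . X X X X . . . .
    . . . X X X X . . . . .
    . X X X X X X . . . . .
    . X X X X X . . . . . .
    . . X X X X . . . . . .
    . . . . X . . . . . . .
    . . . . . . . . . . . .
    . . . . . . . . . . . .
    . . . . . . . . . . . .

Z-buffer (winner per pixel, '.' = empty):
  . . . . . . . . . . . .
  . . . . . . . . 3 . . .
  . . . . . . 3 3 . . . .
  . . . 2 3 3 3 3 . . . .
  . . 2 3 3 3 3 . . . . .
  . 3 3 3 3 3 3 1 . . . .
  . 3 3 3 3 3 2 1 . . . .
  . . 3 3 3 3 2 2 1 . . .
  . . 1 1 3 1 1 1 2 1 . .
  . . 1 1 1 1 1 1 1 1 1 .
  . 1 1 1 1 1 . 0 . . . .
  . . . . . . . . 0 . . .

Final: 3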